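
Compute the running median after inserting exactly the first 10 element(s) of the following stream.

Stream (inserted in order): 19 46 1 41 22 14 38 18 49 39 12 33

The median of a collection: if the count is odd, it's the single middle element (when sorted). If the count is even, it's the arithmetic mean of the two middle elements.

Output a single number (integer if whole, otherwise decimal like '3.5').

Answer: 30

Derivation:
Step 1: insert 19 -> lo=[19] (size 1, max 19) hi=[] (size 0) -> median=19
Step 2: insert 46 -> lo=[19] (size 1, max 19) hi=[46] (size 1, min 46) -> median=32.5
Step 3: insert 1 -> lo=[1, 19] (size 2, max 19) hi=[46] (size 1, min 46) -> median=19
Step 4: insert 41 -> lo=[1, 19] (size 2, max 19) hi=[41, 46] (size 2, min 41) -> median=30
Step 5: insert 22 -> lo=[1, 19, 22] (size 3, max 22) hi=[41, 46] (size 2, min 41) -> median=22
Step 6: insert 14 -> lo=[1, 14, 19] (size 3, max 19) hi=[22, 41, 46] (size 3, min 22) -> median=20.5
Step 7: insert 38 -> lo=[1, 14, 19, 22] (size 4, max 22) hi=[38, 41, 46] (size 3, min 38) -> median=22
Step 8: insert 18 -> lo=[1, 14, 18, 19] (size 4, max 19) hi=[22, 38, 41, 46] (size 4, min 22) -> median=20.5
Step 9: insert 49 -> lo=[1, 14, 18, 19, 22] (size 5, max 22) hi=[38, 41, 46, 49] (size 4, min 38) -> median=22
Step 10: insert 39 -> lo=[1, 14, 18, 19, 22] (size 5, max 22) hi=[38, 39, 41, 46, 49] (size 5, min 38) -> median=30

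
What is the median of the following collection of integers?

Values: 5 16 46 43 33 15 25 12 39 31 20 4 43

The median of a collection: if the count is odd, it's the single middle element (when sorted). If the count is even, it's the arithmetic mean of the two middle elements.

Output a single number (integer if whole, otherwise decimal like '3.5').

Answer: 25

Derivation:
Step 1: insert 5 -> lo=[5] (size 1, max 5) hi=[] (size 0) -> median=5
Step 2: insert 16 -> lo=[5] (size 1, max 5) hi=[16] (size 1, min 16) -> median=10.5
Step 3: insert 46 -> lo=[5, 16] (size 2, max 16) hi=[46] (size 1, min 46) -> median=16
Step 4: insert 43 -> lo=[5, 16] (size 2, max 16) hi=[43, 46] (size 2, min 43) -> median=29.5
Step 5: insert 33 -> lo=[5, 16, 33] (size 3, max 33) hi=[43, 46] (size 2, min 43) -> median=33
Step 6: insert 15 -> lo=[5, 15, 16] (size 3, max 16) hi=[33, 43, 46] (size 3, min 33) -> median=24.5
Step 7: insert 25 -> lo=[5, 15, 16, 25] (size 4, max 25) hi=[33, 43, 46] (size 3, min 33) -> median=25
Step 8: insert 12 -> lo=[5, 12, 15, 16] (size 4, max 16) hi=[25, 33, 43, 46] (size 4, min 25) -> median=20.5
Step 9: insert 39 -> lo=[5, 12, 15, 16, 25] (size 5, max 25) hi=[33, 39, 43, 46] (size 4, min 33) -> median=25
Step 10: insert 31 -> lo=[5, 12, 15, 16, 25] (size 5, max 25) hi=[31, 33, 39, 43, 46] (size 5, min 31) -> median=28
Step 11: insert 20 -> lo=[5, 12, 15, 16, 20, 25] (size 6, max 25) hi=[31, 33, 39, 43, 46] (size 5, min 31) -> median=25
Step 12: insert 4 -> lo=[4, 5, 12, 15, 16, 20] (size 6, max 20) hi=[25, 31, 33, 39, 43, 46] (size 6, min 25) -> median=22.5
Step 13: insert 43 -> lo=[4, 5, 12, 15, 16, 20, 25] (size 7, max 25) hi=[31, 33, 39, 43, 43, 46] (size 6, min 31) -> median=25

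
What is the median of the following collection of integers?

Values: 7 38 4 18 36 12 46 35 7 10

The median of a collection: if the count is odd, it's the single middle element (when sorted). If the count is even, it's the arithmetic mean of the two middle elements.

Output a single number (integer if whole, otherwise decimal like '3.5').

Answer: 15

Derivation:
Step 1: insert 7 -> lo=[7] (size 1, max 7) hi=[] (size 0) -> median=7
Step 2: insert 38 -> lo=[7] (size 1, max 7) hi=[38] (size 1, min 38) -> median=22.5
Step 3: insert 4 -> lo=[4, 7] (size 2, max 7) hi=[38] (size 1, min 38) -> median=7
Step 4: insert 18 -> lo=[4, 7] (size 2, max 7) hi=[18, 38] (size 2, min 18) -> median=12.5
Step 5: insert 36 -> lo=[4, 7, 18] (size 3, max 18) hi=[36, 38] (size 2, min 36) -> median=18
Step 6: insert 12 -> lo=[4, 7, 12] (size 3, max 12) hi=[18, 36, 38] (size 3, min 18) -> median=15
Step 7: insert 46 -> lo=[4, 7, 12, 18] (size 4, max 18) hi=[36, 38, 46] (size 3, min 36) -> median=18
Step 8: insert 35 -> lo=[4, 7, 12, 18] (size 4, max 18) hi=[35, 36, 38, 46] (size 4, min 35) -> median=26.5
Step 9: insert 7 -> lo=[4, 7, 7, 12, 18] (size 5, max 18) hi=[35, 36, 38, 46] (size 4, min 35) -> median=18
Step 10: insert 10 -> lo=[4, 7, 7, 10, 12] (size 5, max 12) hi=[18, 35, 36, 38, 46] (size 5, min 18) -> median=15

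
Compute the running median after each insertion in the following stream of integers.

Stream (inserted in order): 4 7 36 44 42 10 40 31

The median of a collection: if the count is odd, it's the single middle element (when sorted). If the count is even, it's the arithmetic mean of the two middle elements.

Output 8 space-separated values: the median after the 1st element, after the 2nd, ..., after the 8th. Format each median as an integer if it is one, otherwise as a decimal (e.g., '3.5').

Step 1: insert 4 -> lo=[4] (size 1, max 4) hi=[] (size 0) -> median=4
Step 2: insert 7 -> lo=[4] (size 1, max 4) hi=[7] (size 1, min 7) -> median=5.5
Step 3: insert 36 -> lo=[4, 7] (size 2, max 7) hi=[36] (size 1, min 36) -> median=7
Step 4: insert 44 -> lo=[4, 7] (size 2, max 7) hi=[36, 44] (size 2, min 36) -> median=21.5
Step 5: insert 42 -> lo=[4, 7, 36] (size 3, max 36) hi=[42, 44] (size 2, min 42) -> median=36
Step 6: insert 10 -> lo=[4, 7, 10] (size 3, max 10) hi=[36, 42, 44] (size 3, min 36) -> median=23
Step 7: insert 40 -> lo=[4, 7, 10, 36] (size 4, max 36) hi=[40, 42, 44] (size 3, min 40) -> median=36
Step 8: insert 31 -> lo=[4, 7, 10, 31] (size 4, max 31) hi=[36, 40, 42, 44] (size 4, min 36) -> median=33.5

Answer: 4 5.5 7 21.5 36 23 36 33.5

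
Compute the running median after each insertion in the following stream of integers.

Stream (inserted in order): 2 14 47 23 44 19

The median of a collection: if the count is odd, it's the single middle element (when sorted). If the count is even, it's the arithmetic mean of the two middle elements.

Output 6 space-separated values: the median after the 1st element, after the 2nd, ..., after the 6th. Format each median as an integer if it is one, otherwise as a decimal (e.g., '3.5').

Step 1: insert 2 -> lo=[2] (size 1, max 2) hi=[] (size 0) -> median=2
Step 2: insert 14 -> lo=[2] (size 1, max 2) hi=[14] (size 1, min 14) -> median=8
Step 3: insert 47 -> lo=[2, 14] (size 2, max 14) hi=[47] (size 1, min 47) -> median=14
Step 4: insert 23 -> lo=[2, 14] (size 2, max 14) hi=[23, 47] (size 2, min 23) -> median=18.5
Step 5: insert 44 -> lo=[2, 14, 23] (size 3, max 23) hi=[44, 47] (size 2, min 44) -> median=23
Step 6: insert 19 -> lo=[2, 14, 19] (size 3, max 19) hi=[23, 44, 47] (size 3, min 23) -> median=21

Answer: 2 8 14 18.5 23 21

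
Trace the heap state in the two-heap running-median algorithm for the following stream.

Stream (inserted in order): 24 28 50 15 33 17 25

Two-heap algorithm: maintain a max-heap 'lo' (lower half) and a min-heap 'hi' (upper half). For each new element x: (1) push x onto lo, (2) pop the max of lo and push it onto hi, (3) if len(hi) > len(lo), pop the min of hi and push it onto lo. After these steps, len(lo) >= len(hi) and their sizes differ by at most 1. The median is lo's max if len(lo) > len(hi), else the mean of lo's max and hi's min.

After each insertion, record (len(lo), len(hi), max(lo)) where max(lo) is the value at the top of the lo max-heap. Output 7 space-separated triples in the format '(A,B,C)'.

Answer: (1,0,24) (1,1,24) (2,1,28) (2,2,24) (3,2,28) (3,3,24) (4,3,25)

Derivation:
Step 1: insert 24 -> lo=[24] hi=[] -> (len(lo)=1, len(hi)=0, max(lo)=24)
Step 2: insert 28 -> lo=[24] hi=[28] -> (len(lo)=1, len(hi)=1, max(lo)=24)
Step 3: insert 50 -> lo=[24, 28] hi=[50] -> (len(lo)=2, len(hi)=1, max(lo)=28)
Step 4: insert 15 -> lo=[15, 24] hi=[28, 50] -> (len(lo)=2, len(hi)=2, max(lo)=24)
Step 5: insert 33 -> lo=[15, 24, 28] hi=[33, 50] -> (len(lo)=3, len(hi)=2, max(lo)=28)
Step 6: insert 17 -> lo=[15, 17, 24] hi=[28, 33, 50] -> (len(lo)=3, len(hi)=3, max(lo)=24)
Step 7: insert 25 -> lo=[15, 17, 24, 25] hi=[28, 33, 50] -> (len(lo)=4, len(hi)=3, max(lo)=25)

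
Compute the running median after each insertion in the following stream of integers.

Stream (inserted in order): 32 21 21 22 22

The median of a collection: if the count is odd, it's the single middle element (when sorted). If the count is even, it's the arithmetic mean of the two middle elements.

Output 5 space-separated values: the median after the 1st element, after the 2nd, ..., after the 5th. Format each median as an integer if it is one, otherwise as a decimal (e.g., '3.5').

Step 1: insert 32 -> lo=[32] (size 1, max 32) hi=[] (size 0) -> median=32
Step 2: insert 21 -> lo=[21] (size 1, max 21) hi=[32] (size 1, min 32) -> median=26.5
Step 3: insert 21 -> lo=[21, 21] (size 2, max 21) hi=[32] (size 1, min 32) -> median=21
Step 4: insert 22 -> lo=[21, 21] (size 2, max 21) hi=[22, 32] (size 2, min 22) -> median=21.5
Step 5: insert 22 -> lo=[21, 21, 22] (size 3, max 22) hi=[22, 32] (size 2, min 22) -> median=22

Answer: 32 26.5 21 21.5 22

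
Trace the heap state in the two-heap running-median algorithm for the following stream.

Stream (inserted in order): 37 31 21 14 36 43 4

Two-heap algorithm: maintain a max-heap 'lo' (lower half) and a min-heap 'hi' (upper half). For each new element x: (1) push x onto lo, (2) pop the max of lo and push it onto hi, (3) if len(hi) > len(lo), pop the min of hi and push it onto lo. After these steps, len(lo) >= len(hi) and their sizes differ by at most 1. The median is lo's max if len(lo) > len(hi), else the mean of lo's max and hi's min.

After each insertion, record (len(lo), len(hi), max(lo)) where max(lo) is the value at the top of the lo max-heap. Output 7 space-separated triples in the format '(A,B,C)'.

Step 1: insert 37 -> lo=[37] hi=[] -> (len(lo)=1, len(hi)=0, max(lo)=37)
Step 2: insert 31 -> lo=[31] hi=[37] -> (len(lo)=1, len(hi)=1, max(lo)=31)
Step 3: insert 21 -> lo=[21, 31] hi=[37] -> (len(lo)=2, len(hi)=1, max(lo)=31)
Step 4: insert 14 -> lo=[14, 21] hi=[31, 37] -> (len(lo)=2, len(hi)=2, max(lo)=21)
Step 5: insert 36 -> lo=[14, 21, 31] hi=[36, 37] -> (len(lo)=3, len(hi)=2, max(lo)=31)
Step 6: insert 43 -> lo=[14, 21, 31] hi=[36, 37, 43] -> (len(lo)=3, len(hi)=3, max(lo)=31)
Step 7: insert 4 -> lo=[4, 14, 21, 31] hi=[36, 37, 43] -> (len(lo)=4, len(hi)=3, max(lo)=31)

Answer: (1,0,37) (1,1,31) (2,1,31) (2,2,21) (3,2,31) (3,3,31) (4,3,31)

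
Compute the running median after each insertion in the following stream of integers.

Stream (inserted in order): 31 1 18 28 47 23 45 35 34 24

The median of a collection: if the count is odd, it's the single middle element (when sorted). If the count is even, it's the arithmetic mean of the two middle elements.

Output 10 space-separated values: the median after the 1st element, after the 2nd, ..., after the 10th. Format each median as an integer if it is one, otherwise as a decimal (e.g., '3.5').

Answer: 31 16 18 23 28 25.5 28 29.5 31 29.5

Derivation:
Step 1: insert 31 -> lo=[31] (size 1, max 31) hi=[] (size 0) -> median=31
Step 2: insert 1 -> lo=[1] (size 1, max 1) hi=[31] (size 1, min 31) -> median=16
Step 3: insert 18 -> lo=[1, 18] (size 2, max 18) hi=[31] (size 1, min 31) -> median=18
Step 4: insert 28 -> lo=[1, 18] (size 2, max 18) hi=[28, 31] (size 2, min 28) -> median=23
Step 5: insert 47 -> lo=[1, 18, 28] (size 3, max 28) hi=[31, 47] (size 2, min 31) -> median=28
Step 6: insert 23 -> lo=[1, 18, 23] (size 3, max 23) hi=[28, 31, 47] (size 3, min 28) -> median=25.5
Step 7: insert 45 -> lo=[1, 18, 23, 28] (size 4, max 28) hi=[31, 45, 47] (size 3, min 31) -> median=28
Step 8: insert 35 -> lo=[1, 18, 23, 28] (size 4, max 28) hi=[31, 35, 45, 47] (size 4, min 31) -> median=29.5
Step 9: insert 34 -> lo=[1, 18, 23, 28, 31] (size 5, max 31) hi=[34, 35, 45, 47] (size 4, min 34) -> median=31
Step 10: insert 24 -> lo=[1, 18, 23, 24, 28] (size 5, max 28) hi=[31, 34, 35, 45, 47] (size 5, min 31) -> median=29.5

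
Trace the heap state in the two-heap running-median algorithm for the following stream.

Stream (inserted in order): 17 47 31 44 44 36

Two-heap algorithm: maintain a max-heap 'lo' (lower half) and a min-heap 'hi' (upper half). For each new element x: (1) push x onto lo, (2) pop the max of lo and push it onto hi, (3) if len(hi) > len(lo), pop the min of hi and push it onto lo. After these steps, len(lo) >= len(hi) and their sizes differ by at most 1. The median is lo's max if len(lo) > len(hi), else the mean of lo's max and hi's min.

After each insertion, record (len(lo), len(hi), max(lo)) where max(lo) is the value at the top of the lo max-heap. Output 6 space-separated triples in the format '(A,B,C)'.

Step 1: insert 17 -> lo=[17] hi=[] -> (len(lo)=1, len(hi)=0, max(lo)=17)
Step 2: insert 47 -> lo=[17] hi=[47] -> (len(lo)=1, len(hi)=1, max(lo)=17)
Step 3: insert 31 -> lo=[17, 31] hi=[47] -> (len(lo)=2, len(hi)=1, max(lo)=31)
Step 4: insert 44 -> lo=[17, 31] hi=[44, 47] -> (len(lo)=2, len(hi)=2, max(lo)=31)
Step 5: insert 44 -> lo=[17, 31, 44] hi=[44, 47] -> (len(lo)=3, len(hi)=2, max(lo)=44)
Step 6: insert 36 -> lo=[17, 31, 36] hi=[44, 44, 47] -> (len(lo)=3, len(hi)=3, max(lo)=36)

Answer: (1,0,17) (1,1,17) (2,1,31) (2,2,31) (3,2,44) (3,3,36)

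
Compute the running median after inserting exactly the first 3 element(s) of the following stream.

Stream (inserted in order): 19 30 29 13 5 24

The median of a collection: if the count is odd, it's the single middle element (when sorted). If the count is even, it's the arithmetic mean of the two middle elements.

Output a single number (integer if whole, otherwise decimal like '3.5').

Answer: 29

Derivation:
Step 1: insert 19 -> lo=[19] (size 1, max 19) hi=[] (size 0) -> median=19
Step 2: insert 30 -> lo=[19] (size 1, max 19) hi=[30] (size 1, min 30) -> median=24.5
Step 3: insert 29 -> lo=[19, 29] (size 2, max 29) hi=[30] (size 1, min 30) -> median=29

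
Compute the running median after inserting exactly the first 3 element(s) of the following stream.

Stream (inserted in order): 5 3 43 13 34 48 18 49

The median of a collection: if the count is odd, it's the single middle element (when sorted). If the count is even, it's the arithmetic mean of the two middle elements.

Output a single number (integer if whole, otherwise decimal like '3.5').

Answer: 5

Derivation:
Step 1: insert 5 -> lo=[5] (size 1, max 5) hi=[] (size 0) -> median=5
Step 2: insert 3 -> lo=[3] (size 1, max 3) hi=[5] (size 1, min 5) -> median=4
Step 3: insert 43 -> lo=[3, 5] (size 2, max 5) hi=[43] (size 1, min 43) -> median=5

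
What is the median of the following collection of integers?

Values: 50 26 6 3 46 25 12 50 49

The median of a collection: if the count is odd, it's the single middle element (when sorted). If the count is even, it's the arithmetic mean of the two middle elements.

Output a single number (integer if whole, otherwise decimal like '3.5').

Answer: 26

Derivation:
Step 1: insert 50 -> lo=[50] (size 1, max 50) hi=[] (size 0) -> median=50
Step 2: insert 26 -> lo=[26] (size 1, max 26) hi=[50] (size 1, min 50) -> median=38
Step 3: insert 6 -> lo=[6, 26] (size 2, max 26) hi=[50] (size 1, min 50) -> median=26
Step 4: insert 3 -> lo=[3, 6] (size 2, max 6) hi=[26, 50] (size 2, min 26) -> median=16
Step 5: insert 46 -> lo=[3, 6, 26] (size 3, max 26) hi=[46, 50] (size 2, min 46) -> median=26
Step 6: insert 25 -> lo=[3, 6, 25] (size 3, max 25) hi=[26, 46, 50] (size 3, min 26) -> median=25.5
Step 7: insert 12 -> lo=[3, 6, 12, 25] (size 4, max 25) hi=[26, 46, 50] (size 3, min 26) -> median=25
Step 8: insert 50 -> lo=[3, 6, 12, 25] (size 4, max 25) hi=[26, 46, 50, 50] (size 4, min 26) -> median=25.5
Step 9: insert 49 -> lo=[3, 6, 12, 25, 26] (size 5, max 26) hi=[46, 49, 50, 50] (size 4, min 46) -> median=26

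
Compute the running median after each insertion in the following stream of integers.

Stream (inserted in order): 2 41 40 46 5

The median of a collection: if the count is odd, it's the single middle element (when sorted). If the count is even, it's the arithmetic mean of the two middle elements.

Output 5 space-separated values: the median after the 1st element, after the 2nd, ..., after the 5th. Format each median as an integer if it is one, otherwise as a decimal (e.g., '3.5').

Step 1: insert 2 -> lo=[2] (size 1, max 2) hi=[] (size 0) -> median=2
Step 2: insert 41 -> lo=[2] (size 1, max 2) hi=[41] (size 1, min 41) -> median=21.5
Step 3: insert 40 -> lo=[2, 40] (size 2, max 40) hi=[41] (size 1, min 41) -> median=40
Step 4: insert 46 -> lo=[2, 40] (size 2, max 40) hi=[41, 46] (size 2, min 41) -> median=40.5
Step 5: insert 5 -> lo=[2, 5, 40] (size 3, max 40) hi=[41, 46] (size 2, min 41) -> median=40

Answer: 2 21.5 40 40.5 40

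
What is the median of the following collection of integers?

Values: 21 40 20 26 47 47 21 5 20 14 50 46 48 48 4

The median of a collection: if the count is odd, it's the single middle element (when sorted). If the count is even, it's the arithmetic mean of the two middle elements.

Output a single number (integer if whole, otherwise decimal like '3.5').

Answer: 26

Derivation:
Step 1: insert 21 -> lo=[21] (size 1, max 21) hi=[] (size 0) -> median=21
Step 2: insert 40 -> lo=[21] (size 1, max 21) hi=[40] (size 1, min 40) -> median=30.5
Step 3: insert 20 -> lo=[20, 21] (size 2, max 21) hi=[40] (size 1, min 40) -> median=21
Step 4: insert 26 -> lo=[20, 21] (size 2, max 21) hi=[26, 40] (size 2, min 26) -> median=23.5
Step 5: insert 47 -> lo=[20, 21, 26] (size 3, max 26) hi=[40, 47] (size 2, min 40) -> median=26
Step 6: insert 47 -> lo=[20, 21, 26] (size 3, max 26) hi=[40, 47, 47] (size 3, min 40) -> median=33
Step 7: insert 21 -> lo=[20, 21, 21, 26] (size 4, max 26) hi=[40, 47, 47] (size 3, min 40) -> median=26
Step 8: insert 5 -> lo=[5, 20, 21, 21] (size 4, max 21) hi=[26, 40, 47, 47] (size 4, min 26) -> median=23.5
Step 9: insert 20 -> lo=[5, 20, 20, 21, 21] (size 5, max 21) hi=[26, 40, 47, 47] (size 4, min 26) -> median=21
Step 10: insert 14 -> lo=[5, 14, 20, 20, 21] (size 5, max 21) hi=[21, 26, 40, 47, 47] (size 5, min 21) -> median=21
Step 11: insert 50 -> lo=[5, 14, 20, 20, 21, 21] (size 6, max 21) hi=[26, 40, 47, 47, 50] (size 5, min 26) -> median=21
Step 12: insert 46 -> lo=[5, 14, 20, 20, 21, 21] (size 6, max 21) hi=[26, 40, 46, 47, 47, 50] (size 6, min 26) -> median=23.5
Step 13: insert 48 -> lo=[5, 14, 20, 20, 21, 21, 26] (size 7, max 26) hi=[40, 46, 47, 47, 48, 50] (size 6, min 40) -> median=26
Step 14: insert 48 -> lo=[5, 14, 20, 20, 21, 21, 26] (size 7, max 26) hi=[40, 46, 47, 47, 48, 48, 50] (size 7, min 40) -> median=33
Step 15: insert 4 -> lo=[4, 5, 14, 20, 20, 21, 21, 26] (size 8, max 26) hi=[40, 46, 47, 47, 48, 48, 50] (size 7, min 40) -> median=26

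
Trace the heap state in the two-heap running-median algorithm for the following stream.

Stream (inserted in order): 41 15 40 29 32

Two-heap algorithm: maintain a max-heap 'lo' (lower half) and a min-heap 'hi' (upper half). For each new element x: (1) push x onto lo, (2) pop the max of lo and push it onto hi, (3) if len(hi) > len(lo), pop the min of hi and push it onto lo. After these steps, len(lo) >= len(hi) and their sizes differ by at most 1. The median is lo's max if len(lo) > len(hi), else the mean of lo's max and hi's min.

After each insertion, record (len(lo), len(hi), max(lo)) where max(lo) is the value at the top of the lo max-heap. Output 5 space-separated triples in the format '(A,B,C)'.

Step 1: insert 41 -> lo=[41] hi=[] -> (len(lo)=1, len(hi)=0, max(lo)=41)
Step 2: insert 15 -> lo=[15] hi=[41] -> (len(lo)=1, len(hi)=1, max(lo)=15)
Step 3: insert 40 -> lo=[15, 40] hi=[41] -> (len(lo)=2, len(hi)=1, max(lo)=40)
Step 4: insert 29 -> lo=[15, 29] hi=[40, 41] -> (len(lo)=2, len(hi)=2, max(lo)=29)
Step 5: insert 32 -> lo=[15, 29, 32] hi=[40, 41] -> (len(lo)=3, len(hi)=2, max(lo)=32)

Answer: (1,0,41) (1,1,15) (2,1,40) (2,2,29) (3,2,32)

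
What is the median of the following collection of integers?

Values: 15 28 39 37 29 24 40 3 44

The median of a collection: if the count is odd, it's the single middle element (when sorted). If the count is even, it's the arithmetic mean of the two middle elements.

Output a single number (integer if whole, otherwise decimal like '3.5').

Step 1: insert 15 -> lo=[15] (size 1, max 15) hi=[] (size 0) -> median=15
Step 2: insert 28 -> lo=[15] (size 1, max 15) hi=[28] (size 1, min 28) -> median=21.5
Step 3: insert 39 -> lo=[15, 28] (size 2, max 28) hi=[39] (size 1, min 39) -> median=28
Step 4: insert 37 -> lo=[15, 28] (size 2, max 28) hi=[37, 39] (size 2, min 37) -> median=32.5
Step 5: insert 29 -> lo=[15, 28, 29] (size 3, max 29) hi=[37, 39] (size 2, min 37) -> median=29
Step 6: insert 24 -> lo=[15, 24, 28] (size 3, max 28) hi=[29, 37, 39] (size 3, min 29) -> median=28.5
Step 7: insert 40 -> lo=[15, 24, 28, 29] (size 4, max 29) hi=[37, 39, 40] (size 3, min 37) -> median=29
Step 8: insert 3 -> lo=[3, 15, 24, 28] (size 4, max 28) hi=[29, 37, 39, 40] (size 4, min 29) -> median=28.5
Step 9: insert 44 -> lo=[3, 15, 24, 28, 29] (size 5, max 29) hi=[37, 39, 40, 44] (size 4, min 37) -> median=29

Answer: 29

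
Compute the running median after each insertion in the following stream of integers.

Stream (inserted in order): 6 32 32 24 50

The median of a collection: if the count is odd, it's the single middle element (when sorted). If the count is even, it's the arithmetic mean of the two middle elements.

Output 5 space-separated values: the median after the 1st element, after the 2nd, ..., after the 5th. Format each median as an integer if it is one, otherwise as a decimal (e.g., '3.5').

Answer: 6 19 32 28 32

Derivation:
Step 1: insert 6 -> lo=[6] (size 1, max 6) hi=[] (size 0) -> median=6
Step 2: insert 32 -> lo=[6] (size 1, max 6) hi=[32] (size 1, min 32) -> median=19
Step 3: insert 32 -> lo=[6, 32] (size 2, max 32) hi=[32] (size 1, min 32) -> median=32
Step 4: insert 24 -> lo=[6, 24] (size 2, max 24) hi=[32, 32] (size 2, min 32) -> median=28
Step 5: insert 50 -> lo=[6, 24, 32] (size 3, max 32) hi=[32, 50] (size 2, min 32) -> median=32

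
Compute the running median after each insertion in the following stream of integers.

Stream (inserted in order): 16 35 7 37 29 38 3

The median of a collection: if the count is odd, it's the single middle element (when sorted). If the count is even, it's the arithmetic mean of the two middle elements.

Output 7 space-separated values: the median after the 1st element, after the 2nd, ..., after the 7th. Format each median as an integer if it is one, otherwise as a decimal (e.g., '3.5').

Answer: 16 25.5 16 25.5 29 32 29

Derivation:
Step 1: insert 16 -> lo=[16] (size 1, max 16) hi=[] (size 0) -> median=16
Step 2: insert 35 -> lo=[16] (size 1, max 16) hi=[35] (size 1, min 35) -> median=25.5
Step 3: insert 7 -> lo=[7, 16] (size 2, max 16) hi=[35] (size 1, min 35) -> median=16
Step 4: insert 37 -> lo=[7, 16] (size 2, max 16) hi=[35, 37] (size 2, min 35) -> median=25.5
Step 5: insert 29 -> lo=[7, 16, 29] (size 3, max 29) hi=[35, 37] (size 2, min 35) -> median=29
Step 6: insert 38 -> lo=[7, 16, 29] (size 3, max 29) hi=[35, 37, 38] (size 3, min 35) -> median=32
Step 7: insert 3 -> lo=[3, 7, 16, 29] (size 4, max 29) hi=[35, 37, 38] (size 3, min 35) -> median=29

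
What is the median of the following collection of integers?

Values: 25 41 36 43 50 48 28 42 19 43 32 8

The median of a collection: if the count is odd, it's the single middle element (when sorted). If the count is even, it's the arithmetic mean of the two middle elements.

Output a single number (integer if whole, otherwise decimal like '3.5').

Answer: 38.5

Derivation:
Step 1: insert 25 -> lo=[25] (size 1, max 25) hi=[] (size 0) -> median=25
Step 2: insert 41 -> lo=[25] (size 1, max 25) hi=[41] (size 1, min 41) -> median=33
Step 3: insert 36 -> lo=[25, 36] (size 2, max 36) hi=[41] (size 1, min 41) -> median=36
Step 4: insert 43 -> lo=[25, 36] (size 2, max 36) hi=[41, 43] (size 2, min 41) -> median=38.5
Step 5: insert 50 -> lo=[25, 36, 41] (size 3, max 41) hi=[43, 50] (size 2, min 43) -> median=41
Step 6: insert 48 -> lo=[25, 36, 41] (size 3, max 41) hi=[43, 48, 50] (size 3, min 43) -> median=42
Step 7: insert 28 -> lo=[25, 28, 36, 41] (size 4, max 41) hi=[43, 48, 50] (size 3, min 43) -> median=41
Step 8: insert 42 -> lo=[25, 28, 36, 41] (size 4, max 41) hi=[42, 43, 48, 50] (size 4, min 42) -> median=41.5
Step 9: insert 19 -> lo=[19, 25, 28, 36, 41] (size 5, max 41) hi=[42, 43, 48, 50] (size 4, min 42) -> median=41
Step 10: insert 43 -> lo=[19, 25, 28, 36, 41] (size 5, max 41) hi=[42, 43, 43, 48, 50] (size 5, min 42) -> median=41.5
Step 11: insert 32 -> lo=[19, 25, 28, 32, 36, 41] (size 6, max 41) hi=[42, 43, 43, 48, 50] (size 5, min 42) -> median=41
Step 12: insert 8 -> lo=[8, 19, 25, 28, 32, 36] (size 6, max 36) hi=[41, 42, 43, 43, 48, 50] (size 6, min 41) -> median=38.5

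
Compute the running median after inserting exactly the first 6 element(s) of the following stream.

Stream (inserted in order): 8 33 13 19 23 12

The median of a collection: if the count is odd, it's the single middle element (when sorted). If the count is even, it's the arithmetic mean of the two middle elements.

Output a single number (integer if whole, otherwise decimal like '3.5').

Step 1: insert 8 -> lo=[8] (size 1, max 8) hi=[] (size 0) -> median=8
Step 2: insert 33 -> lo=[8] (size 1, max 8) hi=[33] (size 1, min 33) -> median=20.5
Step 3: insert 13 -> lo=[8, 13] (size 2, max 13) hi=[33] (size 1, min 33) -> median=13
Step 4: insert 19 -> lo=[8, 13] (size 2, max 13) hi=[19, 33] (size 2, min 19) -> median=16
Step 5: insert 23 -> lo=[8, 13, 19] (size 3, max 19) hi=[23, 33] (size 2, min 23) -> median=19
Step 6: insert 12 -> lo=[8, 12, 13] (size 3, max 13) hi=[19, 23, 33] (size 3, min 19) -> median=16

Answer: 16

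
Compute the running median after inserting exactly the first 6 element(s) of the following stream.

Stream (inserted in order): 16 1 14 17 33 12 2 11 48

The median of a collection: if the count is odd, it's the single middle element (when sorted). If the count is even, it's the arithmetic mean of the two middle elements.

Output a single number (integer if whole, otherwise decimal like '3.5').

Answer: 15

Derivation:
Step 1: insert 16 -> lo=[16] (size 1, max 16) hi=[] (size 0) -> median=16
Step 2: insert 1 -> lo=[1] (size 1, max 1) hi=[16] (size 1, min 16) -> median=8.5
Step 3: insert 14 -> lo=[1, 14] (size 2, max 14) hi=[16] (size 1, min 16) -> median=14
Step 4: insert 17 -> lo=[1, 14] (size 2, max 14) hi=[16, 17] (size 2, min 16) -> median=15
Step 5: insert 33 -> lo=[1, 14, 16] (size 3, max 16) hi=[17, 33] (size 2, min 17) -> median=16
Step 6: insert 12 -> lo=[1, 12, 14] (size 3, max 14) hi=[16, 17, 33] (size 3, min 16) -> median=15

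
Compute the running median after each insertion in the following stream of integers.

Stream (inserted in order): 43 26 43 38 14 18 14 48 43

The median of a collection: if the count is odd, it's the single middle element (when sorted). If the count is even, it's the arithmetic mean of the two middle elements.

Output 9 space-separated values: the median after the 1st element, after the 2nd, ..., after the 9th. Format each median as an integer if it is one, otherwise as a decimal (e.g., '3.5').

Step 1: insert 43 -> lo=[43] (size 1, max 43) hi=[] (size 0) -> median=43
Step 2: insert 26 -> lo=[26] (size 1, max 26) hi=[43] (size 1, min 43) -> median=34.5
Step 3: insert 43 -> lo=[26, 43] (size 2, max 43) hi=[43] (size 1, min 43) -> median=43
Step 4: insert 38 -> lo=[26, 38] (size 2, max 38) hi=[43, 43] (size 2, min 43) -> median=40.5
Step 5: insert 14 -> lo=[14, 26, 38] (size 3, max 38) hi=[43, 43] (size 2, min 43) -> median=38
Step 6: insert 18 -> lo=[14, 18, 26] (size 3, max 26) hi=[38, 43, 43] (size 3, min 38) -> median=32
Step 7: insert 14 -> lo=[14, 14, 18, 26] (size 4, max 26) hi=[38, 43, 43] (size 3, min 38) -> median=26
Step 8: insert 48 -> lo=[14, 14, 18, 26] (size 4, max 26) hi=[38, 43, 43, 48] (size 4, min 38) -> median=32
Step 9: insert 43 -> lo=[14, 14, 18, 26, 38] (size 5, max 38) hi=[43, 43, 43, 48] (size 4, min 43) -> median=38

Answer: 43 34.5 43 40.5 38 32 26 32 38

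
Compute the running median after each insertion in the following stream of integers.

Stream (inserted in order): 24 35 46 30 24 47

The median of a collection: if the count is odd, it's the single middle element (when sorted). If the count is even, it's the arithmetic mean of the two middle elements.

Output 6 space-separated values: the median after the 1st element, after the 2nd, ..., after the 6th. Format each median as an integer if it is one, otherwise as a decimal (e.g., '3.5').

Answer: 24 29.5 35 32.5 30 32.5

Derivation:
Step 1: insert 24 -> lo=[24] (size 1, max 24) hi=[] (size 0) -> median=24
Step 2: insert 35 -> lo=[24] (size 1, max 24) hi=[35] (size 1, min 35) -> median=29.5
Step 3: insert 46 -> lo=[24, 35] (size 2, max 35) hi=[46] (size 1, min 46) -> median=35
Step 4: insert 30 -> lo=[24, 30] (size 2, max 30) hi=[35, 46] (size 2, min 35) -> median=32.5
Step 5: insert 24 -> lo=[24, 24, 30] (size 3, max 30) hi=[35, 46] (size 2, min 35) -> median=30
Step 6: insert 47 -> lo=[24, 24, 30] (size 3, max 30) hi=[35, 46, 47] (size 3, min 35) -> median=32.5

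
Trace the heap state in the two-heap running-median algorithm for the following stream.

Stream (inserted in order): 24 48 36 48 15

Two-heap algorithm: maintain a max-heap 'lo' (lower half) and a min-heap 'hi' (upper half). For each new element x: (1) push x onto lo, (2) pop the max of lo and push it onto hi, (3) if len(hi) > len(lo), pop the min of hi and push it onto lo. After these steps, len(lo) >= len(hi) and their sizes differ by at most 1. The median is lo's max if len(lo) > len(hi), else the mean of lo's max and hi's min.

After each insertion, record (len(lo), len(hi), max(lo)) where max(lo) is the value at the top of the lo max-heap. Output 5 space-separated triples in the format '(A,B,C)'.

Step 1: insert 24 -> lo=[24] hi=[] -> (len(lo)=1, len(hi)=0, max(lo)=24)
Step 2: insert 48 -> lo=[24] hi=[48] -> (len(lo)=1, len(hi)=1, max(lo)=24)
Step 3: insert 36 -> lo=[24, 36] hi=[48] -> (len(lo)=2, len(hi)=1, max(lo)=36)
Step 4: insert 48 -> lo=[24, 36] hi=[48, 48] -> (len(lo)=2, len(hi)=2, max(lo)=36)
Step 5: insert 15 -> lo=[15, 24, 36] hi=[48, 48] -> (len(lo)=3, len(hi)=2, max(lo)=36)

Answer: (1,0,24) (1,1,24) (2,1,36) (2,2,36) (3,2,36)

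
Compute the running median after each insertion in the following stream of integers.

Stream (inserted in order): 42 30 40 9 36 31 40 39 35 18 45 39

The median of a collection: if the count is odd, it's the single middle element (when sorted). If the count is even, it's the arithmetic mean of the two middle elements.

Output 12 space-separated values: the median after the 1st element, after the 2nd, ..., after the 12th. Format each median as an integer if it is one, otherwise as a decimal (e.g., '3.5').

Answer: 42 36 40 35 36 33.5 36 37.5 36 35.5 36 37.5

Derivation:
Step 1: insert 42 -> lo=[42] (size 1, max 42) hi=[] (size 0) -> median=42
Step 2: insert 30 -> lo=[30] (size 1, max 30) hi=[42] (size 1, min 42) -> median=36
Step 3: insert 40 -> lo=[30, 40] (size 2, max 40) hi=[42] (size 1, min 42) -> median=40
Step 4: insert 9 -> lo=[9, 30] (size 2, max 30) hi=[40, 42] (size 2, min 40) -> median=35
Step 5: insert 36 -> lo=[9, 30, 36] (size 3, max 36) hi=[40, 42] (size 2, min 40) -> median=36
Step 6: insert 31 -> lo=[9, 30, 31] (size 3, max 31) hi=[36, 40, 42] (size 3, min 36) -> median=33.5
Step 7: insert 40 -> lo=[9, 30, 31, 36] (size 4, max 36) hi=[40, 40, 42] (size 3, min 40) -> median=36
Step 8: insert 39 -> lo=[9, 30, 31, 36] (size 4, max 36) hi=[39, 40, 40, 42] (size 4, min 39) -> median=37.5
Step 9: insert 35 -> lo=[9, 30, 31, 35, 36] (size 5, max 36) hi=[39, 40, 40, 42] (size 4, min 39) -> median=36
Step 10: insert 18 -> lo=[9, 18, 30, 31, 35] (size 5, max 35) hi=[36, 39, 40, 40, 42] (size 5, min 36) -> median=35.5
Step 11: insert 45 -> lo=[9, 18, 30, 31, 35, 36] (size 6, max 36) hi=[39, 40, 40, 42, 45] (size 5, min 39) -> median=36
Step 12: insert 39 -> lo=[9, 18, 30, 31, 35, 36] (size 6, max 36) hi=[39, 39, 40, 40, 42, 45] (size 6, min 39) -> median=37.5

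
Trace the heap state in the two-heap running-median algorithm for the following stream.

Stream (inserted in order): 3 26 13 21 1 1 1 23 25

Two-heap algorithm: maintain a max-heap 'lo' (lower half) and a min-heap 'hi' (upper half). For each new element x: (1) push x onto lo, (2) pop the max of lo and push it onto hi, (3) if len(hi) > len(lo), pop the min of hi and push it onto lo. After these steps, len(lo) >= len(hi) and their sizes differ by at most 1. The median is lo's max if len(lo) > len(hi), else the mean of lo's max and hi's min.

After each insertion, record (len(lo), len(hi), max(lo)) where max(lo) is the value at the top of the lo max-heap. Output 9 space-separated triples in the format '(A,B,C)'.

Answer: (1,0,3) (1,1,3) (2,1,13) (2,2,13) (3,2,13) (3,3,3) (4,3,3) (4,4,3) (5,4,13)

Derivation:
Step 1: insert 3 -> lo=[3] hi=[] -> (len(lo)=1, len(hi)=0, max(lo)=3)
Step 2: insert 26 -> lo=[3] hi=[26] -> (len(lo)=1, len(hi)=1, max(lo)=3)
Step 3: insert 13 -> lo=[3, 13] hi=[26] -> (len(lo)=2, len(hi)=1, max(lo)=13)
Step 4: insert 21 -> lo=[3, 13] hi=[21, 26] -> (len(lo)=2, len(hi)=2, max(lo)=13)
Step 5: insert 1 -> lo=[1, 3, 13] hi=[21, 26] -> (len(lo)=3, len(hi)=2, max(lo)=13)
Step 6: insert 1 -> lo=[1, 1, 3] hi=[13, 21, 26] -> (len(lo)=3, len(hi)=3, max(lo)=3)
Step 7: insert 1 -> lo=[1, 1, 1, 3] hi=[13, 21, 26] -> (len(lo)=4, len(hi)=3, max(lo)=3)
Step 8: insert 23 -> lo=[1, 1, 1, 3] hi=[13, 21, 23, 26] -> (len(lo)=4, len(hi)=4, max(lo)=3)
Step 9: insert 25 -> lo=[1, 1, 1, 3, 13] hi=[21, 23, 25, 26] -> (len(lo)=5, len(hi)=4, max(lo)=13)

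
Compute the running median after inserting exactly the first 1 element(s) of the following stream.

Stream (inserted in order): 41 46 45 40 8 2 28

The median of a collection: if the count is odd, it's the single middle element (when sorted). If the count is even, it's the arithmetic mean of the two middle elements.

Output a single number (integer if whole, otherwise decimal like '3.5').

Step 1: insert 41 -> lo=[41] (size 1, max 41) hi=[] (size 0) -> median=41

Answer: 41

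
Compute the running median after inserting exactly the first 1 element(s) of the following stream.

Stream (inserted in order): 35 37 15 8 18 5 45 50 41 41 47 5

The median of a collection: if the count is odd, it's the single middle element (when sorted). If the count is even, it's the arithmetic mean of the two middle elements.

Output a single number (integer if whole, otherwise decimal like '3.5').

Answer: 35

Derivation:
Step 1: insert 35 -> lo=[35] (size 1, max 35) hi=[] (size 0) -> median=35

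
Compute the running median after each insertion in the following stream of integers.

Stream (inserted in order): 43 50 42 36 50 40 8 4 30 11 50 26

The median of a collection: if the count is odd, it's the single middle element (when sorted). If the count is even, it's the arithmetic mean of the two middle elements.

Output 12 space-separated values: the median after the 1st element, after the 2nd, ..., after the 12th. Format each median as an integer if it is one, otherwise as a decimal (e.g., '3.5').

Answer: 43 46.5 43 42.5 43 42.5 42 41 40 38 40 38

Derivation:
Step 1: insert 43 -> lo=[43] (size 1, max 43) hi=[] (size 0) -> median=43
Step 2: insert 50 -> lo=[43] (size 1, max 43) hi=[50] (size 1, min 50) -> median=46.5
Step 3: insert 42 -> lo=[42, 43] (size 2, max 43) hi=[50] (size 1, min 50) -> median=43
Step 4: insert 36 -> lo=[36, 42] (size 2, max 42) hi=[43, 50] (size 2, min 43) -> median=42.5
Step 5: insert 50 -> lo=[36, 42, 43] (size 3, max 43) hi=[50, 50] (size 2, min 50) -> median=43
Step 6: insert 40 -> lo=[36, 40, 42] (size 3, max 42) hi=[43, 50, 50] (size 3, min 43) -> median=42.5
Step 7: insert 8 -> lo=[8, 36, 40, 42] (size 4, max 42) hi=[43, 50, 50] (size 3, min 43) -> median=42
Step 8: insert 4 -> lo=[4, 8, 36, 40] (size 4, max 40) hi=[42, 43, 50, 50] (size 4, min 42) -> median=41
Step 9: insert 30 -> lo=[4, 8, 30, 36, 40] (size 5, max 40) hi=[42, 43, 50, 50] (size 4, min 42) -> median=40
Step 10: insert 11 -> lo=[4, 8, 11, 30, 36] (size 5, max 36) hi=[40, 42, 43, 50, 50] (size 5, min 40) -> median=38
Step 11: insert 50 -> lo=[4, 8, 11, 30, 36, 40] (size 6, max 40) hi=[42, 43, 50, 50, 50] (size 5, min 42) -> median=40
Step 12: insert 26 -> lo=[4, 8, 11, 26, 30, 36] (size 6, max 36) hi=[40, 42, 43, 50, 50, 50] (size 6, min 40) -> median=38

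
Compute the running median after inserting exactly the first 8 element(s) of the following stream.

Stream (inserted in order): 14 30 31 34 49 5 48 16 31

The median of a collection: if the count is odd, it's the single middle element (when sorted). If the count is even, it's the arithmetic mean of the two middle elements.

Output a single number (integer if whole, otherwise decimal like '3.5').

Step 1: insert 14 -> lo=[14] (size 1, max 14) hi=[] (size 0) -> median=14
Step 2: insert 30 -> lo=[14] (size 1, max 14) hi=[30] (size 1, min 30) -> median=22
Step 3: insert 31 -> lo=[14, 30] (size 2, max 30) hi=[31] (size 1, min 31) -> median=30
Step 4: insert 34 -> lo=[14, 30] (size 2, max 30) hi=[31, 34] (size 2, min 31) -> median=30.5
Step 5: insert 49 -> lo=[14, 30, 31] (size 3, max 31) hi=[34, 49] (size 2, min 34) -> median=31
Step 6: insert 5 -> lo=[5, 14, 30] (size 3, max 30) hi=[31, 34, 49] (size 3, min 31) -> median=30.5
Step 7: insert 48 -> lo=[5, 14, 30, 31] (size 4, max 31) hi=[34, 48, 49] (size 3, min 34) -> median=31
Step 8: insert 16 -> lo=[5, 14, 16, 30] (size 4, max 30) hi=[31, 34, 48, 49] (size 4, min 31) -> median=30.5

Answer: 30.5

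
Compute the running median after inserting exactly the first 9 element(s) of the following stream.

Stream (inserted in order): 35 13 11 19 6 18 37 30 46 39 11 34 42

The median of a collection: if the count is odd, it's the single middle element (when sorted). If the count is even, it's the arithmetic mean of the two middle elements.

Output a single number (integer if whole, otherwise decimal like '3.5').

Answer: 19

Derivation:
Step 1: insert 35 -> lo=[35] (size 1, max 35) hi=[] (size 0) -> median=35
Step 2: insert 13 -> lo=[13] (size 1, max 13) hi=[35] (size 1, min 35) -> median=24
Step 3: insert 11 -> lo=[11, 13] (size 2, max 13) hi=[35] (size 1, min 35) -> median=13
Step 4: insert 19 -> lo=[11, 13] (size 2, max 13) hi=[19, 35] (size 2, min 19) -> median=16
Step 5: insert 6 -> lo=[6, 11, 13] (size 3, max 13) hi=[19, 35] (size 2, min 19) -> median=13
Step 6: insert 18 -> lo=[6, 11, 13] (size 3, max 13) hi=[18, 19, 35] (size 3, min 18) -> median=15.5
Step 7: insert 37 -> lo=[6, 11, 13, 18] (size 4, max 18) hi=[19, 35, 37] (size 3, min 19) -> median=18
Step 8: insert 30 -> lo=[6, 11, 13, 18] (size 4, max 18) hi=[19, 30, 35, 37] (size 4, min 19) -> median=18.5
Step 9: insert 46 -> lo=[6, 11, 13, 18, 19] (size 5, max 19) hi=[30, 35, 37, 46] (size 4, min 30) -> median=19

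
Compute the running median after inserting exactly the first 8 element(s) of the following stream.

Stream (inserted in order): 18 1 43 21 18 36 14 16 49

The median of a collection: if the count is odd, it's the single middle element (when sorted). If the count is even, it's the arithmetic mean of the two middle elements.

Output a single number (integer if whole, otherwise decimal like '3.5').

Answer: 18

Derivation:
Step 1: insert 18 -> lo=[18] (size 1, max 18) hi=[] (size 0) -> median=18
Step 2: insert 1 -> lo=[1] (size 1, max 1) hi=[18] (size 1, min 18) -> median=9.5
Step 3: insert 43 -> lo=[1, 18] (size 2, max 18) hi=[43] (size 1, min 43) -> median=18
Step 4: insert 21 -> lo=[1, 18] (size 2, max 18) hi=[21, 43] (size 2, min 21) -> median=19.5
Step 5: insert 18 -> lo=[1, 18, 18] (size 3, max 18) hi=[21, 43] (size 2, min 21) -> median=18
Step 6: insert 36 -> lo=[1, 18, 18] (size 3, max 18) hi=[21, 36, 43] (size 3, min 21) -> median=19.5
Step 7: insert 14 -> lo=[1, 14, 18, 18] (size 4, max 18) hi=[21, 36, 43] (size 3, min 21) -> median=18
Step 8: insert 16 -> lo=[1, 14, 16, 18] (size 4, max 18) hi=[18, 21, 36, 43] (size 4, min 18) -> median=18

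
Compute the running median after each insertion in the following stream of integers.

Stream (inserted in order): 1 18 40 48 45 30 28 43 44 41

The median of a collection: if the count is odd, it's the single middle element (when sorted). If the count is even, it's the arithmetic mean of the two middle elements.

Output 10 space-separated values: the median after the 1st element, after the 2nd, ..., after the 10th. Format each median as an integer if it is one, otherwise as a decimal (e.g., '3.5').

Step 1: insert 1 -> lo=[1] (size 1, max 1) hi=[] (size 0) -> median=1
Step 2: insert 18 -> lo=[1] (size 1, max 1) hi=[18] (size 1, min 18) -> median=9.5
Step 3: insert 40 -> lo=[1, 18] (size 2, max 18) hi=[40] (size 1, min 40) -> median=18
Step 4: insert 48 -> lo=[1, 18] (size 2, max 18) hi=[40, 48] (size 2, min 40) -> median=29
Step 5: insert 45 -> lo=[1, 18, 40] (size 3, max 40) hi=[45, 48] (size 2, min 45) -> median=40
Step 6: insert 30 -> lo=[1, 18, 30] (size 3, max 30) hi=[40, 45, 48] (size 3, min 40) -> median=35
Step 7: insert 28 -> lo=[1, 18, 28, 30] (size 4, max 30) hi=[40, 45, 48] (size 3, min 40) -> median=30
Step 8: insert 43 -> lo=[1, 18, 28, 30] (size 4, max 30) hi=[40, 43, 45, 48] (size 4, min 40) -> median=35
Step 9: insert 44 -> lo=[1, 18, 28, 30, 40] (size 5, max 40) hi=[43, 44, 45, 48] (size 4, min 43) -> median=40
Step 10: insert 41 -> lo=[1, 18, 28, 30, 40] (size 5, max 40) hi=[41, 43, 44, 45, 48] (size 5, min 41) -> median=40.5

Answer: 1 9.5 18 29 40 35 30 35 40 40.5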